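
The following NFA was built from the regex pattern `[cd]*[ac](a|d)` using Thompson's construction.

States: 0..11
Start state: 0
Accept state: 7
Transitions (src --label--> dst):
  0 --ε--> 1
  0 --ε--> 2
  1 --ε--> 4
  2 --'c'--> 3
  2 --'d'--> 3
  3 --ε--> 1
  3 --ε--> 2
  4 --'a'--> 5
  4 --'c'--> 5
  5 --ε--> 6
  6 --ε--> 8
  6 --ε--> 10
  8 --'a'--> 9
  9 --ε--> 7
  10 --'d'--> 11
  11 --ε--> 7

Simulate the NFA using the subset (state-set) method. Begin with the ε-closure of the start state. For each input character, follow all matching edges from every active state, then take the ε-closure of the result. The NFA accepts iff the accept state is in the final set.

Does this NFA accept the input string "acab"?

start: ε-closure({0}) = {0,1,2,4}
'a' @ 1: {5,6,8,10}
'c' @ 2: {}  — no active states
rest 'ab' ignored (set empty)
end set {} — state 7 not in

Answer: REJECT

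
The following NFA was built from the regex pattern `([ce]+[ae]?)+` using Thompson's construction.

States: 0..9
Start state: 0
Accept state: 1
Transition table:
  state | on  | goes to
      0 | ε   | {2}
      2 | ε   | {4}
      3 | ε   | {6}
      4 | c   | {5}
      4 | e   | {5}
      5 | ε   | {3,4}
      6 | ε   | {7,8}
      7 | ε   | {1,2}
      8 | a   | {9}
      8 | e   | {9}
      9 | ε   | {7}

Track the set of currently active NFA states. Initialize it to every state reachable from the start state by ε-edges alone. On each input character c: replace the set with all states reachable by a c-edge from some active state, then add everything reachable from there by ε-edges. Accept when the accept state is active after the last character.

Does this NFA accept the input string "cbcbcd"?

Answer: REJECT

Steps:
S₀ = ε-closure({0}) = {0,2,4}
'c' @ 1: {1,2,3,4,5,6,7,8}  (accept∈set)
'b' @ 2: {}  — dead — no transitions
rest 'cbcd' ignored (set empty)
after full input: {}  (accept=1 not in)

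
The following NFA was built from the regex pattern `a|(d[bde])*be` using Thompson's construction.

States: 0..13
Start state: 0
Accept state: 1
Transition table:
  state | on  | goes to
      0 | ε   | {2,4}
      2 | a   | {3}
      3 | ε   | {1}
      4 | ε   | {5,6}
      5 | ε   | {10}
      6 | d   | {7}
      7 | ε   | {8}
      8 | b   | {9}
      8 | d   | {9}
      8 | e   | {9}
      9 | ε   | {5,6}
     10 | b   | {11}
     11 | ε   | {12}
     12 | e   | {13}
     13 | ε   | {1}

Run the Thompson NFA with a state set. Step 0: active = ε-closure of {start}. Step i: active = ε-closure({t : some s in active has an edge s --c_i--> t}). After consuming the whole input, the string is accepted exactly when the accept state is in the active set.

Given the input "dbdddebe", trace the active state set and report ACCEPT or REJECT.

S₀ = ε-closure({0}) = {0,2,4,5,6,10}
'd' @ 1: {7,8}
'b' @ 2: {5,6,9,10}
'd' @ 3: {7,8}
'd' @ 4: {5,6,9,10}
'd' @ 5: {7,8}
'e' @ 6: {5,6,9,10}
'b' @ 7: {11,12}
'e' @ 8: {1,13}  [accepting]
end set {1,13} — state 1 in

Answer: ACCEPT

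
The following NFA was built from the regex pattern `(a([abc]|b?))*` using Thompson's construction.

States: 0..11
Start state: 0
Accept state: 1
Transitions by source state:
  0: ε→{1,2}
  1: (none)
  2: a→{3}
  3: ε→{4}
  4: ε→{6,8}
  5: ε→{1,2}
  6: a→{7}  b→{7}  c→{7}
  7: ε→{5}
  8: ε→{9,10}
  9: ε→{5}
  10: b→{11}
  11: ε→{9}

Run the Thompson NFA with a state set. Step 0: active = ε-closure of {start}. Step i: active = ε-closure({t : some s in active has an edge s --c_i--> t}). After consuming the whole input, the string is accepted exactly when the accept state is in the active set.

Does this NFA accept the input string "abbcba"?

initial (ε-close {0}): {0,1,2}
'a' @ 1: {1,2,3,4,5,6,8,9,10}  ✓accept
'b' @ 2: {1,2,5,7,9,11}  ✓accept
'b' @ 3: {}  — state set empty
rest 'cba' ignored (set empty)
final: {}; accept 1 not in set

Answer: REJECT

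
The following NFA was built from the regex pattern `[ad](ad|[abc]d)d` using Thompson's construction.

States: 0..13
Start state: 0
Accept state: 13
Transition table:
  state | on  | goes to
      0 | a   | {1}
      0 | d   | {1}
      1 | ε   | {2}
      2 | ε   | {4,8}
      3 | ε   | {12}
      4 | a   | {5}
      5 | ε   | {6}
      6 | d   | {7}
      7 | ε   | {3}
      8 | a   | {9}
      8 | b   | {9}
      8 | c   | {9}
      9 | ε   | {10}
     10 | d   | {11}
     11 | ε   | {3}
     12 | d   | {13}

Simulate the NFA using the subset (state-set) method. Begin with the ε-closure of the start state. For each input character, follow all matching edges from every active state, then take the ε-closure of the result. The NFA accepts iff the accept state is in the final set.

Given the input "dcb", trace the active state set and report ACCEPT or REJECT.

S₀ = ε-closure({0}) = {0}
'd' @ 1: {1,2,4,8}
'c' @ 2: {9,10}
'b' @ 3: {}  — no active states
end set {} — state 13 not in

Answer: REJECT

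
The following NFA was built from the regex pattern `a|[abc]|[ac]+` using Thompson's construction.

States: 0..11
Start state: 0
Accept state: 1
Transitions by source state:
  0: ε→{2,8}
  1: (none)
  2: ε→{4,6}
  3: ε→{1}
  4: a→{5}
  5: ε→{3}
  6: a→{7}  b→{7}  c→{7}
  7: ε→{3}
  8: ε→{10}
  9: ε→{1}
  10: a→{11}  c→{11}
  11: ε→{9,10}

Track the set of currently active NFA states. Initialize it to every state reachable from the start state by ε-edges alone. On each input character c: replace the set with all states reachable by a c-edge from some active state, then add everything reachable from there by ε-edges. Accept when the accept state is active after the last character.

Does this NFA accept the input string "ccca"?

initial (ε-close {0}): {0,2,4,6,8,10}
'c' @ 1: {1,3,7,9,10,11}  ✓accept
'c' @ 2: {1,9,10,11}  ✓accept
'c' @ 3: {1,9,10,11}  ✓accept
'a' @ 4: {1,9,10,11}  ✓accept
end set {1,9,10,11} — state 1 in

Answer: ACCEPT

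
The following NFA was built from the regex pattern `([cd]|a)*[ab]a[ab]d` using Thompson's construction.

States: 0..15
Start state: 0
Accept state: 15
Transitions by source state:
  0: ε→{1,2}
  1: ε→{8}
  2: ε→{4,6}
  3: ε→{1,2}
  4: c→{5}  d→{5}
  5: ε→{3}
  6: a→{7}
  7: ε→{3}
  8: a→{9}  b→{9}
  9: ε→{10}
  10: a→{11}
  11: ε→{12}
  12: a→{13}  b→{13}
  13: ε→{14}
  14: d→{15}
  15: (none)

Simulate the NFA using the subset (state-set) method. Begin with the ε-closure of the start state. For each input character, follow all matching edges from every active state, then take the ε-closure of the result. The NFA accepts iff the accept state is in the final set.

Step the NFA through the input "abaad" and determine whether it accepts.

S₀ = ε-closure({0}) = {0,1,2,4,6,8}
'a' @ 1: {1,2,3,4,6,7,8,9,10}
'b' @ 2: {9,10}
'a' @ 3: {11,12}
'a' @ 4: {13,14}
'd' @ 5: {15}  [accepting]
end set {15} — state 15 in

Answer: ACCEPT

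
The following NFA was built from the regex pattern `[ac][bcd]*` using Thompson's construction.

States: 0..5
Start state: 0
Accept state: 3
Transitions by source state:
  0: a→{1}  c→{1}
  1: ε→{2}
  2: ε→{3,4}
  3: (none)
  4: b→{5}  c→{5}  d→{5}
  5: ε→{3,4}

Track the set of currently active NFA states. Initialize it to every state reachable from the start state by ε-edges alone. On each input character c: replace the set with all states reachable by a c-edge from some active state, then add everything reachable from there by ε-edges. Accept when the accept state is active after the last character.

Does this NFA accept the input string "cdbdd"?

Answer: ACCEPT

Steps:
S₀ = ε-closure({0}) = {0}
'c' @ 1: {1,2,3,4}  ✓accept
'd' @ 2: {3,4,5}  ✓accept
'b' @ 3: {3,4,5}  ✓accept
'd' @ 4: {3,4,5}  ✓accept
'd' @ 5: {3,4,5}  ✓accept
after full input: {3,4,5}  (accept=3 in)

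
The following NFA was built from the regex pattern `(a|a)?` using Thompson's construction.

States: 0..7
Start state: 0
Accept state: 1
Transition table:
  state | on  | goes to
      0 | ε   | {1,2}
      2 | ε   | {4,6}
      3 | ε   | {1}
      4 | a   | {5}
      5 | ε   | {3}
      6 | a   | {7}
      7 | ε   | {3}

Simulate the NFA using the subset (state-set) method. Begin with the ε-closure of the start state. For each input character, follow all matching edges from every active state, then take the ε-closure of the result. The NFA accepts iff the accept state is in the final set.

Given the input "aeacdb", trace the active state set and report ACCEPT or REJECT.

S₀ = ε-closure({0}) = {0,1,2,4,6}
'a' @ 1: {1,3,5,7}  ✓accept
'e' @ 2: {}  — dead — no transitions
rest 'acdb' ignored (set empty)
after full input: {}  (accept=1 not in)

Answer: REJECT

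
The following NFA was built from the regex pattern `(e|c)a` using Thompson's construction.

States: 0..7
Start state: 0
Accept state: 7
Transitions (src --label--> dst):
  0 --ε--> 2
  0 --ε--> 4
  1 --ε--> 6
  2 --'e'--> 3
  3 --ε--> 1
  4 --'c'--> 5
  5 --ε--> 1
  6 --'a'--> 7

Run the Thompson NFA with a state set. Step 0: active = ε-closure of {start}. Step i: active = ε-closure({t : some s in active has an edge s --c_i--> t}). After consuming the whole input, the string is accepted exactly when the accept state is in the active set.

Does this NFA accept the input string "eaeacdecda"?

Answer: REJECT

Derivation:
S₀ = ε-closure({0}) = {0,2,4}
'e' @ 1: {1,3,6}
'a' @ 2: {7}  ✓accept
'e' @ 3: {}  — dead — no transitions
rest 'acdecda' ignored (set empty)
end set {} — state 7 not in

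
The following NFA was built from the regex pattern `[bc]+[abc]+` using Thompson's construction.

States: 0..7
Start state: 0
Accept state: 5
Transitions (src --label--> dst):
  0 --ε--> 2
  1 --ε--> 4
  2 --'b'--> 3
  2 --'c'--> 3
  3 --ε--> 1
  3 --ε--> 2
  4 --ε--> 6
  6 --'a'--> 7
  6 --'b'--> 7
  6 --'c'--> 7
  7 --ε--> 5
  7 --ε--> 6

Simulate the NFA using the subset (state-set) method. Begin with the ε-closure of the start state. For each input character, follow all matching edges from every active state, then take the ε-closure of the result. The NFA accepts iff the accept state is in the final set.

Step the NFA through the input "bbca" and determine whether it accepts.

Answer: ACCEPT

Steps:
start: ε-closure({0}) = {0,2}
'b' @ 1: {1,2,3,4,6}
'b' @ 2: {1,2,3,4,5,6,7}  ✓accept
'c' @ 3: {1,2,3,4,5,6,7}  ✓accept
'a' @ 4: {5,6,7}  ✓accept
final: {5,6,7}; accept 5 in set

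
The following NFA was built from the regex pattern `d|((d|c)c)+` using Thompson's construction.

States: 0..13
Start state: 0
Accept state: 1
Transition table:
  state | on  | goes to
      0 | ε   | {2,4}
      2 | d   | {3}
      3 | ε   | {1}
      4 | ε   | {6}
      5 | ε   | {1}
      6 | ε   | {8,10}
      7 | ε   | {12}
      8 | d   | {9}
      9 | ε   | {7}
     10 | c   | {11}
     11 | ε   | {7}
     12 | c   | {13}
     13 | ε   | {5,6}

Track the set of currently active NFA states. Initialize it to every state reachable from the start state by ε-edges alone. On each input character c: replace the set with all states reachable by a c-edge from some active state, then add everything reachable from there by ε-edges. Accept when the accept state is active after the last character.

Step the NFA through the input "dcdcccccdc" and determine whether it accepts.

start: ε-closure({0}) = {0,2,4,6,8,10}
'd' @ 1: {1,3,7,9,12}  (accept∈set)
'c' @ 2: {1,5,6,8,10,13}  (accept∈set)
'd' @ 3: {7,9,12}
'c' @ 4: {1,5,6,8,10,13}  (accept∈set)
'c' @ 5: {7,11,12}
'c' @ 6: {1,5,6,8,10,13}  (accept∈set)
'c' @ 7: {7,11,12}
'c' @ 8: {1,5,6,8,10,13}  (accept∈set)
'd' @ 9: {7,9,12}
'c' @ 10: {1,5,6,8,10,13}  (accept∈set)
end set {1,5,6,8,10,13} — state 1 in

Answer: ACCEPT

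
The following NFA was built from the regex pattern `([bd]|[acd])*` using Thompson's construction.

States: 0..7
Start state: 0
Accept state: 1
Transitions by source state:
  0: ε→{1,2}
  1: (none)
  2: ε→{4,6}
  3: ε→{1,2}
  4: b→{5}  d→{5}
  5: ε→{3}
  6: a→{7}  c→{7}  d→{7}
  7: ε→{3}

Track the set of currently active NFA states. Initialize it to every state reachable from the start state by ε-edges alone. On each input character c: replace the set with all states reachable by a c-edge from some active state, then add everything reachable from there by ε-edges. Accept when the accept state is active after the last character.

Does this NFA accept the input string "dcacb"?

S₀ = ε-closure({0}) = {0,1,2,4,6}
'd' @ 1: {1,2,3,4,5,6,7}  ✓accept
'c' @ 2: {1,2,3,4,6,7}  ✓accept
'a' @ 3: {1,2,3,4,6,7}  ✓accept
'c' @ 4: {1,2,3,4,6,7}  ✓accept
'b' @ 5: {1,2,3,4,5,6}  ✓accept
final: {1,2,3,4,5,6}; accept 1 in set

Answer: ACCEPT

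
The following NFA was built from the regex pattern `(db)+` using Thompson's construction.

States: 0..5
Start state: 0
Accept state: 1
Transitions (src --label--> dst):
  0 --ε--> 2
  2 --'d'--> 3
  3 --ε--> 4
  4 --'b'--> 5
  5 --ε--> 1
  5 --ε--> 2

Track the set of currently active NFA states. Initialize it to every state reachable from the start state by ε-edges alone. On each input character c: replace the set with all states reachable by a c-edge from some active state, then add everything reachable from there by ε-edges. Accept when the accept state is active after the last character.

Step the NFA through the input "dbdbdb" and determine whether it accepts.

Answer: ACCEPT

Steps:
S₀ = ε-closure({0}) = {0,2}
'd' @ 1: {3,4}
'b' @ 2: {1,2,5}  (accept∈set)
'd' @ 3: {3,4}
'b' @ 4: {1,2,5}  (accept∈set)
'd' @ 5: {3,4}
'b' @ 6: {1,2,5}  (accept∈set)
end set {1,2,5} — state 1 in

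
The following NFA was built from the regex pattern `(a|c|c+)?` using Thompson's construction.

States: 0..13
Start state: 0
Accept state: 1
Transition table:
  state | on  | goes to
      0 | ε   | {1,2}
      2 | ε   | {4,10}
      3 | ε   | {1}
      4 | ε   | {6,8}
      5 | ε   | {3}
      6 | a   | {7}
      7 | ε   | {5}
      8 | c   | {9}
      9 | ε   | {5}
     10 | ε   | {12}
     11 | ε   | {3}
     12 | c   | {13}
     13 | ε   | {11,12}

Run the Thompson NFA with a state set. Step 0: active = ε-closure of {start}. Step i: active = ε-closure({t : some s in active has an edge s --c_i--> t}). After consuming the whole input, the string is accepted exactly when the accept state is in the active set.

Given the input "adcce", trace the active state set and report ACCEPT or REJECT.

initial (ε-close {0}): {0,1,2,4,6,8,10,12}
'a' @ 1: {1,3,5,7}  ✓accept
'd' @ 2: {}  — no active states
rest 'cce' ignored (set empty)
final: {}; accept 1 not in set

Answer: REJECT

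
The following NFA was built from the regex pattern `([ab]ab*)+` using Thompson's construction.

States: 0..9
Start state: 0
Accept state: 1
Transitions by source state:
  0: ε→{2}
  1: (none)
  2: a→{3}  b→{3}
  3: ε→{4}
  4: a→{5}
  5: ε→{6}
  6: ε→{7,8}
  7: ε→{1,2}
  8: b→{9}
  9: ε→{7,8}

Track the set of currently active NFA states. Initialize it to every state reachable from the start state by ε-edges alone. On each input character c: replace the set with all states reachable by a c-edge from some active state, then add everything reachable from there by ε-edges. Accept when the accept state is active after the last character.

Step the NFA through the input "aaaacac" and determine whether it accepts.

S₀ = ε-closure({0}) = {0,2}
'a' @ 1: {3,4}
'a' @ 2: {1,2,5,6,7,8}  ✓accept
'a' @ 3: {3,4}
'a' @ 4: {1,2,5,6,7,8}  ✓accept
'c' @ 5: {}  — dead — no transitions
rest 'ac' ignored (set empty)
end set {} — state 1 not in

Answer: REJECT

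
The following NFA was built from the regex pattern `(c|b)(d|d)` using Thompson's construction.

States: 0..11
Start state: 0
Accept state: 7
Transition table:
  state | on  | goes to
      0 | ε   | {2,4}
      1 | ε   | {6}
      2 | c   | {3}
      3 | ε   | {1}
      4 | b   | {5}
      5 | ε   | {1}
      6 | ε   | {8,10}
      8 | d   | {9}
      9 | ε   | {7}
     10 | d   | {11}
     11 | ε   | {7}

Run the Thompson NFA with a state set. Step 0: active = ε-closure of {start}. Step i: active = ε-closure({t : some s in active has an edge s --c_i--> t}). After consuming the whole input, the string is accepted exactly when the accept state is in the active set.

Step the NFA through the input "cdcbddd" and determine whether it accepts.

S₀ = ε-closure({0}) = {0,2,4}
'c' @ 1: {1,3,6,8,10}
'd' @ 2: {7,9,11}  [accepting]
'c' @ 3: {}  — state set empty
rest 'bddd' ignored (set empty)
after full input: {}  (accept=7 not in)

Answer: REJECT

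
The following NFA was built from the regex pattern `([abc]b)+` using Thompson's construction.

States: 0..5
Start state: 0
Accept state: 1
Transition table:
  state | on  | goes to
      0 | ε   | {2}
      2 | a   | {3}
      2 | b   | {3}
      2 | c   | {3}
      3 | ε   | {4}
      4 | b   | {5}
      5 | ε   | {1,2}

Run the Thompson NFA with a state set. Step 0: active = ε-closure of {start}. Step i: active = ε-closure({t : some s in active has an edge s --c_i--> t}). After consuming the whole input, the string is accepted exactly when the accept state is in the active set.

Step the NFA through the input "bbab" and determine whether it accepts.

initial (ε-close {0}): {0,2}
'b' @ 1: {3,4}
'b' @ 2: {1,2,5}  (accept∈set)
'a' @ 3: {3,4}
'b' @ 4: {1,2,5}  (accept∈set)
after full input: {1,2,5}  (accept=1 in)

Answer: ACCEPT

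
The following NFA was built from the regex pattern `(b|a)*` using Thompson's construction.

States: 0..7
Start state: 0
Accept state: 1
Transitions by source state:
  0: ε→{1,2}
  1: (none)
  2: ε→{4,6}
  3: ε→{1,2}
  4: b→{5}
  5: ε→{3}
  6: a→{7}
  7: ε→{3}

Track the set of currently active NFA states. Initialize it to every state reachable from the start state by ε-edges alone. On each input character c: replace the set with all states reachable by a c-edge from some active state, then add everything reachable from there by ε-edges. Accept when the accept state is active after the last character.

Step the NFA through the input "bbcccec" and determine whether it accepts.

S₀ = ε-closure({0}) = {0,1,2,4,6}
'b' @ 1: {1,2,3,4,5,6}  (accept∈set)
'b' @ 2: {1,2,3,4,5,6}  (accept∈set)
'c' @ 3: {}  — state set empty
rest 'ccec' ignored (set empty)
end set {} — state 1 not in

Answer: REJECT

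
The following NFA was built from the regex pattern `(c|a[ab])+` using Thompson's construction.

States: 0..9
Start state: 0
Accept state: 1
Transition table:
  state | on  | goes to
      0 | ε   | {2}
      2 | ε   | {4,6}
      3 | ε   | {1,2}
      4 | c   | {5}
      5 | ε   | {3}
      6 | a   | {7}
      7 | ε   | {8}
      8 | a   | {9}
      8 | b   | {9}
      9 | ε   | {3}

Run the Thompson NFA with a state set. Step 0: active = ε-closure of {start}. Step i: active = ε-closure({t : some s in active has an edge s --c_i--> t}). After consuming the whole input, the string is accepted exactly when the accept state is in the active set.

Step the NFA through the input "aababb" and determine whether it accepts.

Answer: REJECT

Steps:
start: ε-closure({0}) = {0,2,4,6}
'a' @ 1: {7,8}
'a' @ 2: {1,2,3,4,6,9}  [accepting]
'b' @ 3: {}  — no active states
rest 'abb' ignored (set empty)
final: {}; accept 1 not in set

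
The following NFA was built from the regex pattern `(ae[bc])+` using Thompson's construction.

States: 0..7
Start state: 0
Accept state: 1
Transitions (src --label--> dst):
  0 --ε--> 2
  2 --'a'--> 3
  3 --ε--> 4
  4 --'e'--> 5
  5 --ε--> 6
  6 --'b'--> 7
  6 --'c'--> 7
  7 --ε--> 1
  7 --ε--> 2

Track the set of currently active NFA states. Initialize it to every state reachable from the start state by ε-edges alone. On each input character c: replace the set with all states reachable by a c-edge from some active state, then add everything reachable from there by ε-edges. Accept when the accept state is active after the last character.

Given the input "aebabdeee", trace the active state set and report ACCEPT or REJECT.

start: ε-closure({0}) = {0,2}
'a' @ 1: {3,4}
'e' @ 2: {5,6}
'b' @ 3: {1,2,7}  ✓accept
'a' @ 4: {3,4}
'b' @ 5: {}  — no active states
rest 'deee' ignored (set empty)
final: {}; accept 1 not in set

Answer: REJECT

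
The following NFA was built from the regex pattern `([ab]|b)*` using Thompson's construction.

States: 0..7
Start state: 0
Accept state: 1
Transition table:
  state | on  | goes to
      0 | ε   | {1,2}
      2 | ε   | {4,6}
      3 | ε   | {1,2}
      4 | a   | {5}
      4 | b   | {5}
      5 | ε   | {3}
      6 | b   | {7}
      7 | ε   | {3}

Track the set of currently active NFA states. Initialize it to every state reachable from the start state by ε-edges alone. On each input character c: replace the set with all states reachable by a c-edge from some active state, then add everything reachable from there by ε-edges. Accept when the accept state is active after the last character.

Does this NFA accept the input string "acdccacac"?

S₀ = ε-closure({0}) = {0,1,2,4,6}
'a' @ 1: {1,2,3,4,5,6}  (accept∈set)
'c' @ 2: {}  — state set empty
rest 'dccacac' ignored (set empty)
after full input: {}  (accept=1 not in)

Answer: REJECT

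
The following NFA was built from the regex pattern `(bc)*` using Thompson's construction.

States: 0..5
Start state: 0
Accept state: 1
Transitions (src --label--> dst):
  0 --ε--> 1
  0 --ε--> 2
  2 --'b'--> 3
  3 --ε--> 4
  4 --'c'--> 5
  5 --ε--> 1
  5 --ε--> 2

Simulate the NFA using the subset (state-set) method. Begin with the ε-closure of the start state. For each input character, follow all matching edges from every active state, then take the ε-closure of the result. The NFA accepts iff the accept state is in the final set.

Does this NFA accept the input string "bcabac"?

Answer: REJECT

Trace:
initial (ε-close {0}): {0,1,2}
'b' @ 1: {3,4}
'c' @ 2: {1,2,5}  ✓accept
'a' @ 3: {}  — dead — no transitions
rest 'bac' ignored (set empty)
end set {} — state 1 not in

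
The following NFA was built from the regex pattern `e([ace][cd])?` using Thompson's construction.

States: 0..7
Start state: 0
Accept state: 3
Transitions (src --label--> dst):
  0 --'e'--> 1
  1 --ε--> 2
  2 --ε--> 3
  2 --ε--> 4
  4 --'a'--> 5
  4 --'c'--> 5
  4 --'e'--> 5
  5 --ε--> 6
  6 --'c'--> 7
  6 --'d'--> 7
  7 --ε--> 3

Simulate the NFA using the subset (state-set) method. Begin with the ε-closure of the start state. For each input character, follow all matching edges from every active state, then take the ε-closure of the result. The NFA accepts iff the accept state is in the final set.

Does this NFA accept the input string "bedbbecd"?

start: ε-closure({0}) = {0}
'b' @ 1: {}  — dead — no transitions
rest 'edbbecd' ignored (set empty)
end set {} — state 3 not in

Answer: REJECT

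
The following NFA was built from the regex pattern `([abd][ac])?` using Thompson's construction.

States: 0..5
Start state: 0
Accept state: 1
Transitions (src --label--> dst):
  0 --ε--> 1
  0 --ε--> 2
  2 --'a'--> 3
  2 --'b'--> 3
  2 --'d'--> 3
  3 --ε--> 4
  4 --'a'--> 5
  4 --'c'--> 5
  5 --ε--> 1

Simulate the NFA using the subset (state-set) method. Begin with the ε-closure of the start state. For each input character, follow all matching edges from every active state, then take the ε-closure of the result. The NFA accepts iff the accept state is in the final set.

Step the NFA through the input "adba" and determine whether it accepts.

S₀ = ε-closure({0}) = {0,1,2}
'a' @ 1: {3,4}
'd' @ 2: {}  — dead — no transitions
rest 'ba' ignored (set empty)
final: {}; accept 1 not in set

Answer: REJECT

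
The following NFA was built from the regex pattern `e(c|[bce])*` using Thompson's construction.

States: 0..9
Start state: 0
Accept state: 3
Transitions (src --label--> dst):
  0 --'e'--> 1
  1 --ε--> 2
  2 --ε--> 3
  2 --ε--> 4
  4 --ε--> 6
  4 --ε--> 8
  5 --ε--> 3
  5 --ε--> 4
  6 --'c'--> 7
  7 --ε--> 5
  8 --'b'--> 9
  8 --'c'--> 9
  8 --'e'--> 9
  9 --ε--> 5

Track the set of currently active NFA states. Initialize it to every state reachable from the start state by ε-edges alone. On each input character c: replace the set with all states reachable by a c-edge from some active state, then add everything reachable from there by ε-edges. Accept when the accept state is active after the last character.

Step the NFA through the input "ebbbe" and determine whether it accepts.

Answer: ACCEPT

Derivation:
initial (ε-close {0}): {0}
'e' @ 1: {1,2,3,4,6,8}  (accept∈set)
'b' @ 2: {3,4,5,6,8,9}  (accept∈set)
'b' @ 3: {3,4,5,6,8,9}  (accept∈set)
'b' @ 4: {3,4,5,6,8,9}  (accept∈set)
'e' @ 5: {3,4,5,6,8,9}  (accept∈set)
final: {3,4,5,6,8,9}; accept 3 in set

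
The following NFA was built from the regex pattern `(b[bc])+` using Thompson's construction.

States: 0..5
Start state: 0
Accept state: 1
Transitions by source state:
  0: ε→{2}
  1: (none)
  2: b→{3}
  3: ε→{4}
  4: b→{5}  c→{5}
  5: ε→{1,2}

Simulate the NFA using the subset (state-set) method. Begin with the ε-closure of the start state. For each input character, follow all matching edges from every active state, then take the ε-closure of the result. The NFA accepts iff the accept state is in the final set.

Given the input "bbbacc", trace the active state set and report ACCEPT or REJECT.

Answer: REJECT

Trace:
initial (ε-close {0}): {0,2}
'b' @ 1: {3,4}
'b' @ 2: {1,2,5}  [accepting]
'b' @ 3: {3,4}
'a' @ 4: {}  — no active states
rest 'cc' ignored (set empty)
end set {} — state 1 not in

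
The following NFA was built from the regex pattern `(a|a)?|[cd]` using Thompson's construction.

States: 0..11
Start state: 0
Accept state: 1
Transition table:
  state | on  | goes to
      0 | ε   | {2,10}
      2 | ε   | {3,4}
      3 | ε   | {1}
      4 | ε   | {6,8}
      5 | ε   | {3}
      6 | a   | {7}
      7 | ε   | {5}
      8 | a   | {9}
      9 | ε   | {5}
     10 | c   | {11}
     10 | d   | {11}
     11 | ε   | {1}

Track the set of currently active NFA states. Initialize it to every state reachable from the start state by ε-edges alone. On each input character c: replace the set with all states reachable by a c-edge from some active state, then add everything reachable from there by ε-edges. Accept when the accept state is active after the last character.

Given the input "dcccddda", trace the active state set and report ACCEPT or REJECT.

initial (ε-close {0}): {0,1,2,3,4,6,8,10}
'd' @ 1: {1,11}  (accept∈set)
'c' @ 2: {}  — dead — no transitions
rest 'ccddda' ignored (set empty)
end set {} — state 1 not in

Answer: REJECT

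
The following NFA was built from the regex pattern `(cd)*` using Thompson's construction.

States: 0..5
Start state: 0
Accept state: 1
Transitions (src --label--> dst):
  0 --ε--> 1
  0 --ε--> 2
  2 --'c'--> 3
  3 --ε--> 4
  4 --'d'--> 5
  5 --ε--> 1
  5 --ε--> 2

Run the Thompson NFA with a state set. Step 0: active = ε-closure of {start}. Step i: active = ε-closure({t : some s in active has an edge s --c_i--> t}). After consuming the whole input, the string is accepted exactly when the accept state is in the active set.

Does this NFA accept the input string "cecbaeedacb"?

start: ε-closure({0}) = {0,1,2}
'c' @ 1: {3,4}
'e' @ 2: {}  — no active states
rest 'cbaeedacb' ignored (set empty)
final: {}; accept 1 not in set

Answer: REJECT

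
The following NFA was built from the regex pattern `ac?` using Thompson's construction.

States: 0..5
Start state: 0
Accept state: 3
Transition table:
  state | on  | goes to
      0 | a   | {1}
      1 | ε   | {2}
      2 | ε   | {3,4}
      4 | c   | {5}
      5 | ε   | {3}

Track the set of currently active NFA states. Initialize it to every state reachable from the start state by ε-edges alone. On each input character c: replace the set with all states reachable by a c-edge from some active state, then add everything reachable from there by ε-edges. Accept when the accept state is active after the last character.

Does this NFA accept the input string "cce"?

S₀ = ε-closure({0}) = {0}
'c' @ 1: {}  — no active states
rest 'ce' ignored (set empty)
end set {} — state 3 not in

Answer: REJECT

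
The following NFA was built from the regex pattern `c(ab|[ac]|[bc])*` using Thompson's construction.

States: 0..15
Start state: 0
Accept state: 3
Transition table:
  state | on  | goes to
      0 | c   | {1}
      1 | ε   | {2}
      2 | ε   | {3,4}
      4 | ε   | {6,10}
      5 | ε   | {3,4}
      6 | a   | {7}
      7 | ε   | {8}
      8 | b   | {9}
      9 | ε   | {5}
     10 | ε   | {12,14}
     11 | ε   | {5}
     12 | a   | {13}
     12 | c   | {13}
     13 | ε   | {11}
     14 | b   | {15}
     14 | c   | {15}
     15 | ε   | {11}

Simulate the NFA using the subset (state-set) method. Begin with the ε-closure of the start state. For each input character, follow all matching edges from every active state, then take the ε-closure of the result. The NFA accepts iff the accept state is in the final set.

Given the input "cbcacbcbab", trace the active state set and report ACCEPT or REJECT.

initial (ε-close {0}): {0}
'c' @ 1: {1,2,3,4,6,10,12,14}  [accepting]
'b' @ 2: {3,4,5,6,10,11,12,14,15}  [accepting]
'c' @ 3: {3,4,5,6,10,11,12,13,14,15}  [accepting]
'a' @ 4: {3,4,5,6,7,8,10,11,12,13,14}  [accepting]
'c' @ 5: {3,4,5,6,10,11,12,13,14,15}  [accepting]
'b' @ 6: {3,4,5,6,10,11,12,14,15}  [accepting]
'c' @ 7: {3,4,5,6,10,11,12,13,14,15}  [accepting]
'b' @ 8: {3,4,5,6,10,11,12,14,15}  [accepting]
'a' @ 9: {3,4,5,6,7,8,10,11,12,13,14}  [accepting]
'b' @ 10: {3,4,5,6,9,10,11,12,14,15}  [accepting]
end set {3,4,5,6,9,10,11,12,14,15} — state 3 in

Answer: ACCEPT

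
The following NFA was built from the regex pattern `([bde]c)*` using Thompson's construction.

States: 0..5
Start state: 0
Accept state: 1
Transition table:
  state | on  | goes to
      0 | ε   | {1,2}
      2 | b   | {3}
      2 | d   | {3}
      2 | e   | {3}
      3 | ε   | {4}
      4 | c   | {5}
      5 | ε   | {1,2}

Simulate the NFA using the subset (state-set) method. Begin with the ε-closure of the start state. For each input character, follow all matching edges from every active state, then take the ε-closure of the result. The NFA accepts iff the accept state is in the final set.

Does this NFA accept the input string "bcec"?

Answer: ACCEPT

Derivation:
S₀ = ε-closure({0}) = {0,1,2}
'b' @ 1: {3,4}
'c' @ 2: {1,2,5}  [accepting]
'e' @ 3: {3,4}
'c' @ 4: {1,2,5}  [accepting]
end set {1,2,5} — state 1 in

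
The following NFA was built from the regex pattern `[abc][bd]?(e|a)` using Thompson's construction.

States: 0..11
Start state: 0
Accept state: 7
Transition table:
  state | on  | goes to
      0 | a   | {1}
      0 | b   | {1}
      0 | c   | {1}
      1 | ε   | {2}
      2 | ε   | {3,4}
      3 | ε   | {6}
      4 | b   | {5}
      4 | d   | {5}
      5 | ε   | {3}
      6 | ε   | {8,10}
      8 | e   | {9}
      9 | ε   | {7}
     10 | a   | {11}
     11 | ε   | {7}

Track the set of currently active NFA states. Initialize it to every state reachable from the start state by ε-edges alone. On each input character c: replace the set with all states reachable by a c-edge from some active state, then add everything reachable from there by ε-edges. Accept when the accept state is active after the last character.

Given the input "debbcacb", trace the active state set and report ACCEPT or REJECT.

Answer: REJECT

Trace:
start: ε-closure({0}) = {0}
'd' @ 1: {}  — dead — no transitions
rest 'ebbcacb' ignored (set empty)
after full input: {}  (accept=7 not in)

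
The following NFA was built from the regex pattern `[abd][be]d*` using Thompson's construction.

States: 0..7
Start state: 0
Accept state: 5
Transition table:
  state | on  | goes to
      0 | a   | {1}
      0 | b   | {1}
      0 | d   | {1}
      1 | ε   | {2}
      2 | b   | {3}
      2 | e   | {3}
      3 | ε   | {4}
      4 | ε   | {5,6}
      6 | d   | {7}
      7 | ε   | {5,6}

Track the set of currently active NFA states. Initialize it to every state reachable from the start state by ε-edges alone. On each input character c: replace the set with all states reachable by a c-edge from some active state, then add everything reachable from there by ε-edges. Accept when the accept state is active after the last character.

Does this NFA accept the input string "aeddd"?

initial (ε-close {0}): {0}
'a' @ 1: {1,2}
'e' @ 2: {3,4,5,6}  ✓accept
'd' @ 3: {5,6,7}  ✓accept
'd' @ 4: {5,6,7}  ✓accept
'd' @ 5: {5,6,7}  ✓accept
after full input: {5,6,7}  (accept=5 in)

Answer: ACCEPT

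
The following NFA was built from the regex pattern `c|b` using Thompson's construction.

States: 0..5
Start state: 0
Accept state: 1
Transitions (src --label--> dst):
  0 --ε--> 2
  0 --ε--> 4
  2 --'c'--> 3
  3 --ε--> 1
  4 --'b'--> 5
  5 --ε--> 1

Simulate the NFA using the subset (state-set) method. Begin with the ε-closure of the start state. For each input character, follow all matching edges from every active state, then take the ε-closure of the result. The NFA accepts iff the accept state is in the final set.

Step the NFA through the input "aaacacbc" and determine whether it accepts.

start: ε-closure({0}) = {0,2,4}
'a' @ 1: {}  — no active states
rest 'aacacbc' ignored (set empty)
end set {} — state 1 not in

Answer: REJECT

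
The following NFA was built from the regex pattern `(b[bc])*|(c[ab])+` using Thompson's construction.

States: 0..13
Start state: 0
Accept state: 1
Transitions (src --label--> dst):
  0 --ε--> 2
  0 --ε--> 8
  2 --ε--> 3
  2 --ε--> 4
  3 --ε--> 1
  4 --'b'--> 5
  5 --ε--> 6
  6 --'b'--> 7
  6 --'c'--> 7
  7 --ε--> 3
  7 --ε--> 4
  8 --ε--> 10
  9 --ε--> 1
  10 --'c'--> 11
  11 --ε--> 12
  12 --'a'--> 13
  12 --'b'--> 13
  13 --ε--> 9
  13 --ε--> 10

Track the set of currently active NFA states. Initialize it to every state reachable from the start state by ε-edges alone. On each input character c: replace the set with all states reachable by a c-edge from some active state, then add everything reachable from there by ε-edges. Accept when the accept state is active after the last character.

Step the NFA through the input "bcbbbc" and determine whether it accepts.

Answer: ACCEPT

Trace:
start: ε-closure({0}) = {0,1,2,3,4,8,10}
'b' @ 1: {5,6}
'c' @ 2: {1,3,4,7}  [accepting]
'b' @ 3: {5,6}
'b' @ 4: {1,3,4,7}  [accepting]
'b' @ 5: {5,6}
'c' @ 6: {1,3,4,7}  [accepting]
final: {1,3,4,7}; accept 1 in set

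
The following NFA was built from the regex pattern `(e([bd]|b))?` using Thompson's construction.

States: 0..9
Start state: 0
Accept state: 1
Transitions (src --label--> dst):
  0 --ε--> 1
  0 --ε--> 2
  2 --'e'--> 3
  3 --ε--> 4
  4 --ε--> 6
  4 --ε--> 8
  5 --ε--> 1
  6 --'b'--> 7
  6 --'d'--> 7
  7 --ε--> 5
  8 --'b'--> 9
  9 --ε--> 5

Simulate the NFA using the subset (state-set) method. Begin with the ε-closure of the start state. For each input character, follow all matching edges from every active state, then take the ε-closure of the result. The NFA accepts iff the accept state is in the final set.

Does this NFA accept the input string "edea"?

start: ε-closure({0}) = {0,1,2}
'e' @ 1: {3,4,6,8}
'd' @ 2: {1,5,7}  (accept∈set)
'e' @ 3: {}  — state set empty
rest 'a' ignored (set empty)
final: {}; accept 1 not in set

Answer: REJECT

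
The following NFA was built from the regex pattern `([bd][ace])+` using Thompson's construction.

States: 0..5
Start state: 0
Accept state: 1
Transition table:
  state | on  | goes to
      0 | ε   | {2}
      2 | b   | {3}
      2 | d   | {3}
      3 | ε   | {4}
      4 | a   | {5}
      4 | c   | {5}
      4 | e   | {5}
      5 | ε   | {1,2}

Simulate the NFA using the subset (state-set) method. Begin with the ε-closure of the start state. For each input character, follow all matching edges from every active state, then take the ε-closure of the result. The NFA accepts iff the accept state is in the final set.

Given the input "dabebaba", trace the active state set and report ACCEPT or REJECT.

Answer: ACCEPT

Derivation:
initial (ε-close {0}): {0,2}
'd' @ 1: {3,4}
'a' @ 2: {1,2,5}  [accepting]
'b' @ 3: {3,4}
'e' @ 4: {1,2,5}  [accepting]
'b' @ 5: {3,4}
'a' @ 6: {1,2,5}  [accepting]
'b' @ 7: {3,4}
'a' @ 8: {1,2,5}  [accepting]
after full input: {1,2,5}  (accept=1 in)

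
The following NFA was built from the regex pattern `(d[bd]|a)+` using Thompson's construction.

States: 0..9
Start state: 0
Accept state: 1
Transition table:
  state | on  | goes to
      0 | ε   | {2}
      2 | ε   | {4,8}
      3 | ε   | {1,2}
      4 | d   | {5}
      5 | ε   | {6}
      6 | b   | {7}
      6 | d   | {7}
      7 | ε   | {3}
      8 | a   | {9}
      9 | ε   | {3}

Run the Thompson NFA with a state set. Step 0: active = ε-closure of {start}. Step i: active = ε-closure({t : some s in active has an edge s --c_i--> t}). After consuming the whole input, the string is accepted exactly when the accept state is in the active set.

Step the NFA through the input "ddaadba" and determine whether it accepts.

Answer: ACCEPT

Trace:
S₀ = ε-closure({0}) = {0,2,4,8}
'd' @ 1: {5,6}
'd' @ 2: {1,2,3,4,7,8}  ✓accept
'a' @ 3: {1,2,3,4,8,9}  ✓accept
'a' @ 4: {1,2,3,4,8,9}  ✓accept
'd' @ 5: {5,6}
'b' @ 6: {1,2,3,4,7,8}  ✓accept
'a' @ 7: {1,2,3,4,8,9}  ✓accept
end set {1,2,3,4,8,9} — state 1 in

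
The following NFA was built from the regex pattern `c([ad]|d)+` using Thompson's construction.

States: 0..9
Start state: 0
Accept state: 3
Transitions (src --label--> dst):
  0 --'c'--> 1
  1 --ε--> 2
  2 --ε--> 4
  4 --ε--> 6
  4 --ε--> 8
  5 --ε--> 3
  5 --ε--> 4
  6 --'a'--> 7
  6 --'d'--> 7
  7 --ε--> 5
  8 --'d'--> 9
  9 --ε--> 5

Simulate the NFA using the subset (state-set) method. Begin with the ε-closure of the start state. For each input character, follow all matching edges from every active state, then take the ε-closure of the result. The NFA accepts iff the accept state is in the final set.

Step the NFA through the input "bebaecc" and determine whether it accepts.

S₀ = ε-closure({0}) = {0}
'b' @ 1: {}  — dead — no transitions
rest 'ebaecc' ignored (set empty)
final: {}; accept 3 not in set

Answer: REJECT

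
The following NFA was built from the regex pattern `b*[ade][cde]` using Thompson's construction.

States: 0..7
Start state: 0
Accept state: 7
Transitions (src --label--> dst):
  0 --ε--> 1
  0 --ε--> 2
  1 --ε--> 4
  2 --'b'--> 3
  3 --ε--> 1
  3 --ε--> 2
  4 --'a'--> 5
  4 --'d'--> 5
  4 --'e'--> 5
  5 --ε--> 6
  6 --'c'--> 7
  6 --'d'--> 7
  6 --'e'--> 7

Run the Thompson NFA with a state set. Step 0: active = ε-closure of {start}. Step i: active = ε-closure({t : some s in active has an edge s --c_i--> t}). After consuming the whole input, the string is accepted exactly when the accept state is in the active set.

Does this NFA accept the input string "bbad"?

Answer: ACCEPT

Derivation:
start: ε-closure({0}) = {0,1,2,4}
'b' @ 1: {1,2,3,4}
'b' @ 2: {1,2,3,4}
'a' @ 3: {5,6}
'd' @ 4: {7}  [accepting]
after full input: {7}  (accept=7 in)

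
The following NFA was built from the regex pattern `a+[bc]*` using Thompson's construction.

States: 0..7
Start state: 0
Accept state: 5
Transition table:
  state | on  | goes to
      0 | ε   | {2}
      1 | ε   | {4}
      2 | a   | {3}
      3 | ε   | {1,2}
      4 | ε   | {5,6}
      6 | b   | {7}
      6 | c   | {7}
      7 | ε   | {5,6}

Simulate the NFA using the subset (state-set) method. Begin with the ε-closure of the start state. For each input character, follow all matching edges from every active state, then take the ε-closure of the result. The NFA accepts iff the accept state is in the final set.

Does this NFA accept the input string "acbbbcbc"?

Answer: ACCEPT

Trace:
start: ε-closure({0}) = {0,2}
'a' @ 1: {1,2,3,4,5,6}  [accepting]
'c' @ 2: {5,6,7}  [accepting]
'b' @ 3: {5,6,7}  [accepting]
'b' @ 4: {5,6,7}  [accepting]
'b' @ 5: {5,6,7}  [accepting]
'c' @ 6: {5,6,7}  [accepting]
'b' @ 7: {5,6,7}  [accepting]
'c' @ 8: {5,6,7}  [accepting]
end set {5,6,7} — state 5 in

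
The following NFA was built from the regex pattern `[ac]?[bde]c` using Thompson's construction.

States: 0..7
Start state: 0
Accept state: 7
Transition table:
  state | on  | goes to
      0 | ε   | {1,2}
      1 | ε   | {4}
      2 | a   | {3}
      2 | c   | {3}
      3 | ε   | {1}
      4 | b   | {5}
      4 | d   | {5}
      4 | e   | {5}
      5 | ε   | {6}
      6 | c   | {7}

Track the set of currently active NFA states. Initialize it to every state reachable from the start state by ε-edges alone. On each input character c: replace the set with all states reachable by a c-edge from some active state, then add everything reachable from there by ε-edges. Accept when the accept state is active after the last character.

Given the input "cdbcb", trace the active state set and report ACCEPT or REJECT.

S₀ = ε-closure({0}) = {0,1,2,4}
'c' @ 1: {1,3,4}
'd' @ 2: {5,6}
'b' @ 3: {}  — no active states
rest 'cb' ignored (set empty)
end set {} — state 7 not in

Answer: REJECT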